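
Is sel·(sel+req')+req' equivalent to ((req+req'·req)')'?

E1: sel·(sel+req')+req'
    = sel+req'   [absorption]
E2: ((req+req'·req)')'
    = (req')'   [complement / identity]
    = req   [double negation]
These differ: at req=0, sel=0, E1 = 1 but E2 = 0.

No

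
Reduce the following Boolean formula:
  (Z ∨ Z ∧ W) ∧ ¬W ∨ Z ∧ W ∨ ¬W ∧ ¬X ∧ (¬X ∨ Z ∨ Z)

(Z ∨ Z ∧ W) ∧ ¬W ∨ Z ∧ W ∨ ¬W ∧ ¬X ∧ (¬X ∨ Z ∨ Z)
= (Z ∨ Z ∧ W) ∧ ¬W ∨ Z ∧ W ∨ ¬W ∧ ¬X ∧ (¬X ∨ Z)   (idempotence)
= Z ∧ ¬W ∨ Z ∧ W ∨ ¬W ∧ ¬X ∧ (¬X ∨ Z)   (absorption)
= Z ∧ ¬W ∨ Z ∧ W ∨ ¬W ∧ ¬X   (absorption)
= Z ∨ ¬W ∧ ¬X   (distribution)

Z ∨ ¬W ∧ ¬X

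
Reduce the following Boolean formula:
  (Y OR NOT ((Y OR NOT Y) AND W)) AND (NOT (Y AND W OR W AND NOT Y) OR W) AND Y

Y

(Y OR NOT ((Y OR NOT Y) AND W)) AND (NOT (Y AND W OR W AND NOT Y) OR W) AND Y
= (Y OR NOT ((Y OR NOT Y) AND W)) AND (NOT W OR W) AND Y
= (Y OR NOT W) AND (NOT W OR W) AND Y
= (Y OR NOT W) AND Y
= Y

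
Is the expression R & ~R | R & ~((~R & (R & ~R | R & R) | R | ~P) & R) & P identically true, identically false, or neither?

R & ~R | R & ~((~R & (R & ~R | R & R) | R | ~P) & R) & P
= R & ~R | R & ~((~R & R | R | ~P) & R) & P   — distribution
= R & ~R | R & ~((R | ~P) & R) & P   — complement / identity
= R & ~R | R & ~R & P   — absorption
= R & ~R   — absorption
= 0   — complement

identically false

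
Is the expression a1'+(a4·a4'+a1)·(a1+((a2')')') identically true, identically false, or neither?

identically true

a1'+(a4·a4'+a1)·(a1+((a2')')')
= a1'+a1·(a1+((a2')')')
= a1'+a1·(a1+a2')
= a1'+a1
= 1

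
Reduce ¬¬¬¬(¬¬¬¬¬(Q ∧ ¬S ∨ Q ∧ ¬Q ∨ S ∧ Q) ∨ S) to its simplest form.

¬¬¬¬(¬¬¬¬¬(Q ∧ ¬S ∨ Q ∧ ¬Q ∨ S ∧ Q) ∨ S)
= ¬¬¬¬(¬¬¬¬¬(Q ∧ ¬S ∨ S ∧ Q) ∨ S)   (complement / identity)
= ¬¬(¬¬¬¬¬(Q ∧ ¬S ∨ S ∧ Q) ∨ S)   (double negation)
= ¬¬(¬¬¬¬¬Q ∨ S)   (distribution)
= ¬¬(¬¬¬Q ∨ S)   (double negation)
= ¬¬¬Q ∨ S   (double negation)
= ¬Q ∨ S   (double negation)

¬Q ∨ S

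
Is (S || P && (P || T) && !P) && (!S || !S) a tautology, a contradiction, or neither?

contradiction

(S || P && (P || T) && !P) && (!S || !S)
= (S || P && !P) && (!S || !S)   (absorption)
= S && (!S || !S)   (complement / identity)
= S && !S   (idempotence)
= false   (complement)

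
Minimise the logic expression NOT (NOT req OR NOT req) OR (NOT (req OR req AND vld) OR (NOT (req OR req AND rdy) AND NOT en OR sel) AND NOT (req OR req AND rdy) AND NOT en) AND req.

req

NOT (NOT req OR NOT req) OR (NOT (req OR req AND vld) OR (NOT (req OR req AND rdy) AND NOT en OR sel) AND NOT (req OR req AND rdy) AND NOT en) AND req
= NOT (NOT req OR NOT req) OR (NOT (req OR req AND vld) OR NOT (req OR req AND rdy) AND NOT en) AND req   — absorption
= req AND req OR (NOT (req OR req AND vld) OR NOT (req OR req AND rdy) AND NOT en) AND req   — De Morgan
= req AND req OR (NOT (req OR req AND vld) OR NOT req AND NOT en) AND req   — absorption
= req AND req OR (NOT req OR NOT req AND NOT en) AND req   — absorption
= req AND req OR NOT req AND req   — absorption
= req   — distribution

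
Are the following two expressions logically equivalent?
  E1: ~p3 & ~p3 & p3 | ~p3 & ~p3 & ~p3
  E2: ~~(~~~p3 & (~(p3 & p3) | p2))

Yes

E1: ~p3 & ~p3 & p3 | ~p3 & ~p3 & ~p3
    = ~p3 & ~p3   [distribution]
    = ~p3   [idempotence]
E2: ~~(~~~p3 & (~(p3 & p3) | p2))
    = ~~(~p3 & (~(p3 & p3) | p2))   [double negation]
    = ~~(~p3 & (~p3 | p2))   [idempotence]
    = ~~~p3   [absorption]
    = ~p3   [double negation]
Both reduce to ~p3, so they are equivalent.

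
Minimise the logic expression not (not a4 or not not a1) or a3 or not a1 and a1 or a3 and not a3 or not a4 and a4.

not (not a4 or not not a1) or a3 or not a1 and a1 or a3 and not a3 or not a4 and a4
= not (not a4 or not not a1) or a3 or a3 and not a3 or not a4 and a4
= not (not a4 or not not a1) or a3 or not a4 and a4
= not (not a4 or not not a1) or a3
= a4 and not a1 or a3

a4 and not a1 or a3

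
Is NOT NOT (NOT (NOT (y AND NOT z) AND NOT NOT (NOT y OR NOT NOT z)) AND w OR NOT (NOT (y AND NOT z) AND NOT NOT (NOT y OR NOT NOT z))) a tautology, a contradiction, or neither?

neither

NOT NOT (NOT (NOT (y AND NOT z) AND NOT NOT (NOT y OR NOT NOT z)) AND w OR NOT (NOT (y AND NOT z) AND NOT NOT (NOT y OR NOT NOT z)))
= NOT NOT NOT (NOT (y AND NOT z) AND NOT NOT (NOT y OR NOT NOT z))   — absorption
= NOT NOT NOT (NOT (y AND NOT z) AND NOT (y AND NOT z))   — De Morgan
= NOT NOT (y AND NOT z OR y AND NOT z)   — De Morgan
= NOT NOT (y AND NOT z)   — idempotence
= y AND NOT z   — double negation
This depends on y, z, so it is not a constant.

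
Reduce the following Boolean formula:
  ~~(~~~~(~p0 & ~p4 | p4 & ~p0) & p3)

~p0 & p3

~~(~~~~(~p0 & ~p4 | p4 & ~p0) & p3)
= ~~(~~(~p0 & ~p4 | p4 & ~p0) & p3)   [double negation]
= ~~(~~~p0 & p3)   [distribution]
= ~~(~p0 & p3)   [double negation]
= ~p0 & p3   [double negation]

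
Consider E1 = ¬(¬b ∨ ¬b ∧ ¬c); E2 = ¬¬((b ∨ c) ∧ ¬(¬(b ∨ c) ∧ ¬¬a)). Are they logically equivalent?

No

E1: ¬(¬b ∨ ¬b ∧ ¬c)
    = ¬¬b   [absorption]
    = b   [double negation]
E2: ¬¬((b ∨ c) ∧ ¬(¬(b ∨ c) ∧ ¬¬a))
    = ¬¬((b ∨ c) ∧ (b ∨ c ∨ ¬a))   [De Morgan]
    = ¬¬(b ∨ c)   [absorption]
    = b ∨ c   [double negation]
These differ: at a=1, b=0, c=1, E1 = 0 but E2 = 1.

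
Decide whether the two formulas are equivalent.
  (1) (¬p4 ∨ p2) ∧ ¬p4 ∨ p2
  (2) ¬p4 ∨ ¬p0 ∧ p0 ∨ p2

Yes

E1: (¬p4 ∨ p2) ∧ ¬p4 ∨ p2
    = ¬p4 ∨ p2   (absorption)
E2: ¬p4 ∨ ¬p0 ∧ p0 ∨ p2
    = ¬p4 ∨ p2   (complement / identity)
Both reduce to ¬p4 ∨ p2, so they are equivalent.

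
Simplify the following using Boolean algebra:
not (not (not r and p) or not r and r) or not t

not r and p or not t

not (not (not r and p) or not r and r) or not t
= not not (not r and p) or not t   [complement / identity]
= not r and p or not t   [double negation]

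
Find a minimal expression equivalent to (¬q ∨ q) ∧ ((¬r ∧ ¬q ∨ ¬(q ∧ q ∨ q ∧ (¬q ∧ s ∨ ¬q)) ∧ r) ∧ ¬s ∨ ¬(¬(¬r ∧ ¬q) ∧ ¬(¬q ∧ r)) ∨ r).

¬q ∨ r

(¬q ∨ q) ∧ ((¬r ∧ ¬q ∨ ¬(q ∧ q ∨ q ∧ (¬q ∧ s ∨ ¬q)) ∧ r) ∧ ¬s ∨ ¬(¬(¬r ∧ ¬q) ∧ ¬(¬q ∧ r)) ∨ r)
= (¬q ∨ q) ∧ ((¬r ∧ ¬q ∨ ¬(q ∧ q ∨ q ∧ ¬q) ∧ r) ∧ ¬s ∨ ¬(¬(¬r ∧ ¬q) ∧ ¬(¬q ∧ r)) ∨ r)   [absorption]
= (¬q ∨ q) ∧ ((¬r ∧ ¬q ∨ ¬q ∧ r) ∧ ¬s ∨ ¬(¬(¬r ∧ ¬q) ∧ ¬(¬q ∧ r)) ∨ r)   [distribution]
= (¬q ∨ q) ∧ ((¬r ∧ ¬q ∨ ¬q ∧ r) ∧ ¬s ∨ ¬r ∧ ¬q ∨ ¬q ∧ r ∨ r)   [De Morgan]
= (¬q ∨ q) ∧ (¬r ∧ ¬q ∨ ¬q ∧ r ∨ r)   [absorption]
= ¬r ∧ ¬q ∨ ¬q ∧ r ∨ r   [complement / identity]
= ¬q ∨ r   [distribution]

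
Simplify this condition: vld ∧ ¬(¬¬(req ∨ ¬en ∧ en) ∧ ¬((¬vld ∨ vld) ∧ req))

vld ∧ ¬(¬¬(req ∨ ¬en ∧ en) ∧ ¬((¬vld ∨ vld) ∧ req))
= vld ∧ ¬(¬¬req ∧ ¬((¬vld ∨ vld) ∧ req))
= vld ∧ (¬req ∨ (¬vld ∨ vld) ∧ req)
= vld ∧ (¬req ∨ req)
= vld

vld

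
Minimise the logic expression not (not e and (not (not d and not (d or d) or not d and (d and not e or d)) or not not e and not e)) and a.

(e or not d) and a

not (not e and (not (not d and not (d or d) or not d and (d and not e or d)) or not not e and not e)) and a
= not (not e and (not (not d and not (d or d) or not d and (d and not e or d)) or e and not e)) and a   — double negation
= not (not e and (not (not d and not (d or d) or not d and d) or e and not e)) and a   — absorption
= not (not e and (not (not d and not d or not d and d) or e and not e)) and a   — idempotence
= not (not e and not (not d and not d or not d and d)) and a   — complement / identity
= (e or not d and not d or not d and d) and a   — De Morgan
= (e or not d) and a   — distribution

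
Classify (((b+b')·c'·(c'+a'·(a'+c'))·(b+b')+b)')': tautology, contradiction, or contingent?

(((b+b')·c'·(c'+a'·(a'+c'))·(b+b')+b)')'
= (((b+b')·c'·(c'+a'·(a'+c'))+b)')'   — complement / identity
= (((b+b')·c'·(c'+a')+b)')'   — absorption
= (((b+b')·c'+b)')'   — absorption
= ((c'+b)')'   — complement / identity
= c'+b   — double negation
This depends on b, c, so it is not a constant.

contingent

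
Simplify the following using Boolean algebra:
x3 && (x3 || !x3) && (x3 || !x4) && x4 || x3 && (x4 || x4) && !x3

x3 && (x3 || !x3) && (x3 || !x4) && x4 || x3 && (x4 || x4) && !x3
= x3 && (x3 || !x4) && x4 || x3 && (x4 || x4) && !x3   — complement / identity
= x3 && (x3 || !x4) && x4 || x3 && x4 && !x3   — idempotence
= x3 && x4 || x3 && x4 && !x3   — absorption
= x3 && x4   — absorption

x3 && x4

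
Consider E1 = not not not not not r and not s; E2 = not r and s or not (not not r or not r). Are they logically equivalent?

No

E1: not not not not not r and not s
    = not not not r and not s   (double negation)
    = not r and not s   (double negation)
E2: not r and s or not (not not r or not r)
    = not r and s or not r and r   (De Morgan)
    = not r and s   (complement / identity)
These differ: at r=0, s=0, E1 = 1 but E2 = 0.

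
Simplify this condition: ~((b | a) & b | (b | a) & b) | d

~((b | a) & b | (b | a) & b) | d
= ~((b | a) & b) | d   [idempotence]
= ~b | d   [absorption]

~b | d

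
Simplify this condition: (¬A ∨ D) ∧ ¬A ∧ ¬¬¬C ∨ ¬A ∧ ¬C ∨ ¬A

¬A

(¬A ∨ D) ∧ ¬A ∧ ¬¬¬C ∨ ¬A ∧ ¬C ∨ ¬A
= ¬A ∧ ¬¬¬C ∨ ¬A ∧ ¬C ∨ ¬A
= ¬A ∧ ¬C ∨ ¬A ∧ ¬C ∨ ¬A
= ¬A ∧ ¬C ∨ ¬A
= ¬A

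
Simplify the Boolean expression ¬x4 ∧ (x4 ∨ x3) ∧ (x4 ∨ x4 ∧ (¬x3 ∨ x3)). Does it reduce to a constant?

False

¬x4 ∧ (x4 ∨ x3) ∧ (x4 ∨ x4 ∧ (¬x3 ∨ x3))
= ¬x4 ∧ (x4 ∨ x3) ∧ (x4 ∨ x4)   (complement / identity)
= ¬x4 ∧ (x4 ∨ x3) ∧ x4   (idempotence)
= ¬x4 ∧ x4   (absorption)
= False   (complement)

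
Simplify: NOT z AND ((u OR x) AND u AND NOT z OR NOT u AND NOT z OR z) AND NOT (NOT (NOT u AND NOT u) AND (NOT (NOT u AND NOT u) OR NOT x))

NOT z AND NOT u

NOT z AND ((u OR x) AND u AND NOT z OR NOT u AND NOT z OR z) AND NOT (NOT (NOT u AND NOT u) AND (NOT (NOT u AND NOT u) OR NOT x))
= NOT z AND ((u OR x) AND u AND NOT z OR NOT u AND NOT z OR z) AND NOT NOT (NOT u AND NOT u)   (absorption)
= NOT z AND (u AND NOT z OR NOT u AND NOT z OR z) AND NOT NOT (NOT u AND NOT u)   (absorption)
= NOT z AND (NOT z OR z) AND NOT NOT (NOT u AND NOT u)   (distribution)
= NOT z AND (NOT z OR z) AND NOT NOT NOT u   (idempotence)
= NOT z AND NOT NOT NOT u   (complement / identity)
= NOT z AND NOT u   (double negation)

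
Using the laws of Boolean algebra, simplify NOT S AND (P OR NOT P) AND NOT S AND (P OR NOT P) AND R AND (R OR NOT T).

NOT S AND (P OR NOT P) AND NOT S AND (P OR NOT P) AND R AND (R OR NOT T)
= NOT S AND (P OR NOT P) AND R AND (R OR NOT T)   (idempotence)
= NOT S AND (P OR NOT P) AND R   (absorption)
= NOT S AND R   (complement / identity)

NOT S AND R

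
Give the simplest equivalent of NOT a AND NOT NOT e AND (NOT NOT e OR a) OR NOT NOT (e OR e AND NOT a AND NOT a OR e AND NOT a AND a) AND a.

NOT a AND NOT NOT e AND (NOT NOT e OR a) OR NOT NOT (e OR e AND NOT a AND NOT a OR e AND NOT a AND a) AND a
= NOT a AND NOT NOT e AND (NOT NOT e OR a) OR NOT NOT (e OR e AND NOT a) AND a   — distribution
= NOT a AND NOT NOT e OR NOT NOT (e OR e AND NOT a) AND a   — absorption
= NOT a AND NOT NOT e OR NOT NOT e AND a   — absorption
= NOT NOT e   — distribution
= e   — double negation

e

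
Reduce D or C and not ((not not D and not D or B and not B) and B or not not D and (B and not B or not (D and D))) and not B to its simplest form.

D or C and not ((not not D and not D or B and not B) and B or not not D and (B and not B or not (D and D))) and not B
= D or C and not (not not D and not D and B or not not D and (B and not B or not (D and D))) and not B   (complement / identity)
= D or C and not (not not D and not D and B or not not D and (B and not B or not D)) and not B   (idempotence)
= D or C and not (not not D and not D and B or not not D and not D) and not B   (complement / identity)
= D or C and not (not not D and not D) and not B   (absorption)
= D or C and (not D or D) and not B   (De Morgan)
= D or C and not B   (complement / identity)

D or C and not B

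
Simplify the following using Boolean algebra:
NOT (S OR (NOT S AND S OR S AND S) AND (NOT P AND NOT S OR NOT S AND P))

NOT S

NOT (S OR (NOT S AND S OR S AND S) AND (NOT P AND NOT S OR NOT S AND P))
= NOT (S OR (NOT S AND S OR S AND S) AND NOT S)   [distribution]
= NOT (S OR S AND NOT S)   [distribution]
= NOT S   [complement / identity]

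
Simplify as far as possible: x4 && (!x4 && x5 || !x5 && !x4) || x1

x4 && (!x4 && x5 || !x5 && !x4) || x1
= x4 && !x4 || x1   (distribution)
= x1   (complement / identity)

x1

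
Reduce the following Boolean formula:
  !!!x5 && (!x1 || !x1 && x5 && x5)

!!!x5 && (!x1 || !x1 && x5 && x5)
= !!!x5 && (!x1 || !x1 && x5)   [idempotence]
= !x5 && (!x1 || !x1 && x5)   [double negation]
= !x5 && !x1   [absorption]

!x5 && !x1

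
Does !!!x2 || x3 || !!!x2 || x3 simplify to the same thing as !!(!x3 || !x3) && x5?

No

E1: !!!x2 || x3 || !!!x2 || x3
    = !!!x2 || x3   — idempotence
    = !x2 || x3   — double negation
E2: !!(!x3 || !x3) && x5
    = !(x3 && x3) && x5   — De Morgan
    = !x3 && x5   — idempotence
These differ: at x2=0, x3=1, x5=0, E1 = 1 but E2 = 0.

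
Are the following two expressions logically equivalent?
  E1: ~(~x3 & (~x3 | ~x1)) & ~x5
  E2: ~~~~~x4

E1: ~(~x3 & (~x3 | ~x1)) & ~x5
    = ~~x3 & ~x5   (absorption)
    = x3 & ~x5   (double negation)
E2: ~~~~~x4
    = ~~~x4   (double negation)
    = ~x4   (double negation)
These differ: at x1=0, x3=0, x4=0, x5=1, E1 = 0 but E2 = 1.

No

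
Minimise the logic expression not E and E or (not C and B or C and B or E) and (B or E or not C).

not E and E or (not C and B or C and B or E) and (B or E or not C)
= not E and E or (B or E) and (B or E or not C)   [distribution]
= (B or E) and (B or E or not C)   [complement / identity]
= B or E   [absorption]

B or E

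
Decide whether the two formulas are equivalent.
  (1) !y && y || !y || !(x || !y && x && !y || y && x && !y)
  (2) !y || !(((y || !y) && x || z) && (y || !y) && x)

E1: !y && y || !y || !(x || !y && x && !y || y && x && !y)
    = !y && y || !y || !(x || x && !y)
    = !y || !(x || x && !y)
    = !y || !x
E2: !y || !(((y || !y) && x || z) && (y || !y) && x)
    = !y || !((y || !y) && x)
    = !y || !x
Both reduce to !y || !x, so they are equivalent.

Yes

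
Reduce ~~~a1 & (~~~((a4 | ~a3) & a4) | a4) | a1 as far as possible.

1

~~~a1 & (~~~((a4 | ~a3) & a4) | a4) | a1
= ~~~a1 & (~~~a4 | a4) | a1   [absorption]
= ~a1 & (~~~a4 | a4) | a1   [double negation]
= ~a1 & (~a4 | a4) | a1   [double negation]
= ~a1 | a1   [complement / identity]
= 1   [complement]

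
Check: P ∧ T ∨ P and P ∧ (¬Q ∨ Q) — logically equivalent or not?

E1: P ∧ T ∨ P
    = P   [absorption]
E2: P ∧ (¬Q ∨ Q)
    = P   [complement / identity]
Both reduce to P, so they are equivalent.

Yes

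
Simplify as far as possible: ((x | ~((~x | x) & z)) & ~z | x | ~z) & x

((x | ~((~x | x) & z)) & ~z | x | ~z) & x
= ((x | ~z) & ~z | x | ~z) & x   [complement / identity]
= (x | ~z) & x   [absorption]
= x   [absorption]

x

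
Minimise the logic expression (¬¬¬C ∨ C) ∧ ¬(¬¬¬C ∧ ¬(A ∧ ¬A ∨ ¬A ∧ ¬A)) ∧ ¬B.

(¬¬¬C ∨ C) ∧ ¬(¬¬¬C ∧ ¬(A ∧ ¬A ∨ ¬A ∧ ¬A)) ∧ ¬B
= (¬¬¬C ∨ C) ∧ ¬(¬C ∧ ¬(A ∧ ¬A ∨ ¬A ∧ ¬A)) ∧ ¬B   — double negation
= (¬¬¬C ∨ C) ∧ (C ∨ A ∧ ¬A ∨ ¬A ∧ ¬A) ∧ ¬B   — De Morgan
= (¬C ∨ C) ∧ (C ∨ A ∧ ¬A ∨ ¬A ∧ ¬A) ∧ ¬B   — double negation
= (¬C ∨ C) ∧ (C ∨ ¬A) ∧ ¬B   — distribution
= (C ∨ ¬A) ∧ ¬B   — complement / identity

(C ∨ ¬A) ∧ ¬B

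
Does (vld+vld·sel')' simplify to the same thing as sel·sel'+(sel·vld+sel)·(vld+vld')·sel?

E1: (vld+vld·sel')'
    = vld'   — absorption
E2: sel·sel'+(sel·vld+sel)·(vld+vld')·sel
    = sel·sel'+(sel·vld+sel)·sel   — complement / identity
    = sel·sel'+sel·sel   — absorption
    = sel·sel   — complement / identity
    = sel   — idempotence
These differ: at sel=0, vld=0, E1 = 1 but E2 = 0.

No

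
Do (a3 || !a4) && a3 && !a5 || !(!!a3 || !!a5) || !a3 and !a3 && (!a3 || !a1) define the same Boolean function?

E1: (a3 || !a4) && a3 && !a5 || !(!!a3 || !!a5) || !a3
    = a3 && !a5 || !(!!a3 || !!a5) || !a3   — absorption
    = a3 && !a5 || !a3 && !a5 || !a3   — De Morgan
    = !a5 || !a3   — distribution
E2: !a3 && (!a3 || !a1)
    = !a3   — absorption
These differ: at a1=0, a3=1, a4=0, a5=0, E1 = 1 but E2 = 0.

No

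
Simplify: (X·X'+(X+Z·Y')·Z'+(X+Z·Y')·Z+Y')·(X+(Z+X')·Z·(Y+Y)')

(X·X'+(X+Z·Y')·Z'+(X+Z·Y')·Z+Y')·(X+(Z+X')·Z·(Y+Y)')
= (X·X'+X+Z·Y'+Y')·(X+(Z+X')·Z·(Y+Y)')   (distribution)
= (X·X'+X+Z·Y'+Y')·(X+Z·(Y+Y)')   (absorption)
= (X+Z·Y'+Y')·(X+Z·(Y+Y)')   (complement / identity)
= (X+Z·Y'+Y')·(X+Z·Y')   (idempotence)
= X+Z·Y'   (absorption)

X+Z·Y'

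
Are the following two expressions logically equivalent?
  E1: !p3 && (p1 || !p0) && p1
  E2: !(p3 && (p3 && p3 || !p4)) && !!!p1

No

E1: !p3 && (p1 || !p0) && p1
    = !p3 && p1   (absorption)
E2: !(p3 && (p3 && p3 || !p4)) && !!!p1
    = !(p3 && (p3 || !p4)) && !!!p1   (idempotence)
    = !(p3 && (p3 || !p4)) && !p1   (double negation)
    = !p3 && !p1   (absorption)
These differ: at p0=0, p1=1, p3=0, p4=1, E1 = 1 but E2 = 0.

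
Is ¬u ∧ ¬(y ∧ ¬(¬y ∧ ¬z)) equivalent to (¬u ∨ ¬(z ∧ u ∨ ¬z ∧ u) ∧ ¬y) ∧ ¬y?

E1: ¬u ∧ ¬(y ∧ ¬(¬y ∧ ¬z))
    = ¬u ∧ ¬(y ∧ (y ∨ z))   [De Morgan]
    = ¬u ∧ ¬y   [absorption]
E2: (¬u ∨ ¬(z ∧ u ∨ ¬z ∧ u) ∧ ¬y) ∧ ¬y
    = (¬u ∨ ¬u ∧ ¬y) ∧ ¬y   [distribution]
    = ¬u ∧ ¬y   [absorption]
Both reduce to ¬u ∧ ¬y, so they are equivalent.

Yes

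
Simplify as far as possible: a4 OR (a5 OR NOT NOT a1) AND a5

a4 OR a5

a4 OR (a5 OR NOT NOT a1) AND a5
= a4 OR (a5 OR a1) AND a5
= a4 OR a5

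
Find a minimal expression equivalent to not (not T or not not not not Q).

T and not Q

not (not T or not not not not Q)
= T and not not not Q   (De Morgan)
= T and not Q   (double negation)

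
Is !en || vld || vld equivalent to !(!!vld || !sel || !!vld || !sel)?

No

E1: !en || vld || vld
    = !en || vld   [idempotence]
E2: !(!!vld || !sel || !!vld || !sel)
    = !(!!vld || !sel)   [idempotence]
    = !vld && sel   [De Morgan]
These differ: at en=0, sel=0, vld=1, E1 = 1 but E2 = 0.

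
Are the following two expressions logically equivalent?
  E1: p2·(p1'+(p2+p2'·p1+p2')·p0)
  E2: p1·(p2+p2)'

E1: p2·(p1'+(p2+p2'·p1+p2')·p0)
    = p2·(p1'+(p2+p2')·p0)   — absorption
    = p2·(p1'+p0)   — complement / identity
E2: p1·(p2+p2)'
    = p1·p2'   — idempotence
These differ: at p0=1, p1=1, p2=0, E1 = 0 but E2 = 1.

No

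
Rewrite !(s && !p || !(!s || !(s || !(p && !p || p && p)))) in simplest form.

!s

!(s && !p || !(!s || !(s || !(p && !p || p && p))))
= !(s && !p || !(!s || !(s || !p)))   [distribution]
= !(s && !p || s && (s || !p))   [De Morgan]
= !(s && !p || s)   [absorption]
= !s   [absorption]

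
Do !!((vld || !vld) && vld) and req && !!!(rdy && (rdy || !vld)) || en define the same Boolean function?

No

E1: !!((vld || !vld) && vld)
    = (vld || !vld) && vld
    = vld
E2: req && !!!(rdy && (rdy || !vld)) || en
    = req && !(rdy && (rdy || !vld)) || en
    = req && !rdy || en
These differ: at en=1, rdy=0, req=0, vld=0, E1 = 0 but E2 = 1.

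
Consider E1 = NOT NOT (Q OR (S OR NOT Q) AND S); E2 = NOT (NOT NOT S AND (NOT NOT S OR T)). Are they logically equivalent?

E1: NOT NOT (Q OR (S OR NOT Q) AND S)
    = NOT NOT (Q OR S)   (absorption)
    = Q OR S   (double negation)
E2: NOT (NOT NOT S AND (NOT NOT S OR T))
    = NOT NOT NOT S   (absorption)
    = NOT S   (double negation)
These differ: at Q=1, S=1, T=1, E1 = 1 but E2 = 0.

No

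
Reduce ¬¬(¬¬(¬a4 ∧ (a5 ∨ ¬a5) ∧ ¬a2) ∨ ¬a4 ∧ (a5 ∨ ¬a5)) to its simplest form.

¬a4

¬¬(¬¬(¬a4 ∧ (a5 ∨ ¬a5) ∧ ¬a2) ∨ ¬a4 ∧ (a5 ∨ ¬a5))
= ¬¬(¬a4 ∧ (a5 ∨ ¬a5) ∧ ¬a2 ∨ ¬a4 ∧ (a5 ∨ ¬a5))   [double negation]
= ¬¬(¬a4 ∧ (a5 ∨ ¬a5))   [absorption]
= ¬¬¬a4   [complement / identity]
= ¬a4   [double negation]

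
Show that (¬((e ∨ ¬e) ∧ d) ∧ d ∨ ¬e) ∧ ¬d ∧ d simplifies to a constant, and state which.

(¬((e ∨ ¬e) ∧ d) ∧ d ∨ ¬e) ∧ ¬d ∧ d
= (¬d ∧ d ∨ ¬e) ∧ ¬d ∧ d   — complement / identity
= ¬d ∧ d   — absorption
= False   — complement

False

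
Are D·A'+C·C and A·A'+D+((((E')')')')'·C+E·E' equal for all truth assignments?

No

E1: D·A'+C·C
    = D·A'+C   — idempotence
E2: A·A'+D+((((E')')')')'·C+E·E'
    = A·A'+D+((((E')')')')'·C   — complement / identity
    = A·A'+D+((E')')'·C   — double negation
    = D+((E')')'·C   — complement / identity
    = D+E'·C   — double negation
These differ: at A=1, C=0, D=1, E=1, E1 = 0 but E2 = 1.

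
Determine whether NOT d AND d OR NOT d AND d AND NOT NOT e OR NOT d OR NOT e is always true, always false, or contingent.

contingent

NOT d AND d OR NOT d AND d AND NOT NOT e OR NOT d OR NOT e
= NOT d AND d OR NOT d AND d AND e OR NOT d OR NOT e   (double negation)
= NOT d AND d OR NOT d OR NOT e   (absorption)
= NOT d OR NOT e   (complement / identity)
This depends on d, e, so it is not a constant.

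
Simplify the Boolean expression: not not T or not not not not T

T

not not T or not not not not T
= not not T or not not T   (double negation)
= not not T   (idempotence)
= T   (double negation)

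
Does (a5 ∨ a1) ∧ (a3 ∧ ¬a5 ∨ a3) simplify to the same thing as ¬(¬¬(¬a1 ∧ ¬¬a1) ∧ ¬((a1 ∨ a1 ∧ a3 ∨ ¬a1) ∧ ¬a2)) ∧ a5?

No

E1: (a5 ∨ a1) ∧ (a3 ∧ ¬a5 ∨ a3)
    = (a5 ∨ a1) ∧ a3
E2: ¬(¬¬(¬a1 ∧ ¬¬a1) ∧ ¬((a1 ∨ a1 ∧ a3 ∨ ¬a1) ∧ ¬a2)) ∧ a5
    = (¬(¬a1 ∧ ¬¬a1) ∨ (a1 ∨ a1 ∧ a3 ∨ ¬a1) ∧ ¬a2) ∧ a5
    = (¬(¬a1 ∧ ¬¬a1) ∨ (a1 ∨ ¬a1) ∧ ¬a2) ∧ a5
    = (a1 ∨ ¬a1 ∨ (a1 ∨ ¬a1) ∧ ¬a2) ∧ a5
    = (a1 ∨ ¬a1) ∧ a5
    = a5
These differ: at a1=1, a2=1, a3=1, a5=0, E1 = 1 but E2 = 0.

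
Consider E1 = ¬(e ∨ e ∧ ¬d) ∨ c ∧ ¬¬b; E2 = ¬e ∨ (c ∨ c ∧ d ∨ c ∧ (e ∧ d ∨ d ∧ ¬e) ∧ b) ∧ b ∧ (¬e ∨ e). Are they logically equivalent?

E1: ¬(e ∨ e ∧ ¬d) ∨ c ∧ ¬¬b
    = ¬(e ∨ e ∧ ¬d) ∨ c ∧ b   — double negation
    = ¬e ∨ c ∧ b   — absorption
E2: ¬e ∨ (c ∨ c ∧ d ∨ c ∧ (e ∧ d ∨ d ∧ ¬e) ∧ b) ∧ b ∧ (¬e ∨ e)
    = ¬e ∨ (c ∨ c ∧ d ∨ c ∧ d ∧ b) ∧ b ∧ (¬e ∨ e)   — distribution
    = ¬e ∨ (c ∨ c ∧ d ∨ c ∧ d ∧ b) ∧ b   — complement / identity
    = ¬e ∨ (c ∨ c ∧ d) ∧ b   — absorption
    = ¬e ∨ c ∧ b   — absorption
Both reduce to ¬e ∨ c ∧ b, so they are equivalent.

Yes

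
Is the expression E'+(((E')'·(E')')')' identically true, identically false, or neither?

E'+(((E')'·(E')')')'
= E'+(((E')')')'   [idempotence]
= E'+(E')'   [double negation]
= E'+E   [double negation]
= 1   [complement]

identically true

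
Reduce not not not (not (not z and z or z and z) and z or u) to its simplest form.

not u

not not not (not (not z and z or z and z) and z or u)
= not not not (not z and z or u)
= not (not z and z or u)
= not u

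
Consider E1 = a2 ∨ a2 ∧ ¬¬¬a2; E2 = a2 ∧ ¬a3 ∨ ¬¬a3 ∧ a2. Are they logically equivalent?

Yes

E1: a2 ∨ a2 ∧ ¬¬¬a2
    = a2 ∨ a2 ∧ ¬a2
    = a2
E2: a2 ∧ ¬a3 ∨ ¬¬a3 ∧ a2
    = a2 ∧ ¬a3 ∨ a3 ∧ a2
    = a2
Both reduce to a2, so they are equivalent.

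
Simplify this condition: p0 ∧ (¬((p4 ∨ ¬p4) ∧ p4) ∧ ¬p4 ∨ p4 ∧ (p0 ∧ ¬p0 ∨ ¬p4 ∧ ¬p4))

p0 ∧ (¬((p4 ∨ ¬p4) ∧ p4) ∧ ¬p4 ∨ p4 ∧ (p0 ∧ ¬p0 ∨ ¬p4 ∧ ¬p4))
= p0 ∧ (¬((p4 ∨ ¬p4) ∧ p4) ∧ ¬p4 ∨ p4 ∧ ¬p4 ∧ ¬p4)   — complement / identity
= p0 ∧ (¬p4 ∧ ¬p4 ∨ p4 ∧ ¬p4 ∧ ¬p4)   — complement / identity
= p0 ∧ (¬p4 ∧ ¬p4 ∨ p4 ∧ ¬p4)   — idempotence
= p0 ∧ ¬p4   — distribution

p0 ∧ ¬p4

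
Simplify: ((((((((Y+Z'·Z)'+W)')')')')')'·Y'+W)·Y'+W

Y'+W

((((((((Y+Z'·Z)'+W)')')')')')'·Y'+W)·Y'+W
= ((((((Y+Z'·Z)'+W)')')')'·Y'+W)·Y'+W
= ((((Y+Z'·Z)'+W)')'·Y'+W)·Y'+W
= (((Y'+W)')'·Y'+W)·Y'+W
= ((Y'+W)·Y'+W)·Y'+W
= (Y'+W)·Y'+W
= Y'+W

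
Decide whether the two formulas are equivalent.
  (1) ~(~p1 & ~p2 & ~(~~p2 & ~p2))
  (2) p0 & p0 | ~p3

E1: ~(~p1 & ~p2 & ~(~~p2 & ~p2))
    = ~(~p1 & ~p2 & (~p2 | p2))   — De Morgan
    = ~(~p1 & ~p2)   — complement / identity
    = p1 | p2   — De Morgan
E2: p0 & p0 | ~p3
    = p0 | ~p3   — idempotence
These differ: at p0=0, p1=1, p2=0, p3=1, E1 = 1 but E2 = 0.

No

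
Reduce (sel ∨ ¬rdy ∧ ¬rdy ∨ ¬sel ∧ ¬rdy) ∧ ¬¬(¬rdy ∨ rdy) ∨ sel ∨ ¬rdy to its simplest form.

(sel ∨ ¬rdy ∧ ¬rdy ∨ ¬sel ∧ ¬rdy) ∧ ¬¬(¬rdy ∨ rdy) ∨ sel ∨ ¬rdy
= (sel ∨ ¬rdy ∧ (¬rdy ∨ ¬sel)) ∧ ¬¬(¬rdy ∨ rdy) ∨ sel ∨ ¬rdy   — distribution
= (sel ∨ ¬rdy ∧ (¬rdy ∨ ¬sel)) ∧ (¬rdy ∨ rdy) ∨ sel ∨ ¬rdy   — double negation
= (sel ∨ ¬rdy) ∧ (¬rdy ∨ rdy) ∨ sel ∨ ¬rdy   — absorption
= sel ∨ ¬rdy ∨ sel ∨ ¬rdy   — complement / identity
= sel ∨ ¬rdy   — idempotence

sel ∨ ¬rdy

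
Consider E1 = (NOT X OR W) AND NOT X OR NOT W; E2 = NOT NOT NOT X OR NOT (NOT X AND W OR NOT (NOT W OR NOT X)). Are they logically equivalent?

E1: (NOT X OR W) AND NOT X OR NOT W
    = NOT X OR NOT W   (absorption)
E2: NOT NOT NOT X OR NOT (NOT X AND W OR NOT (NOT W OR NOT X))
    = NOT NOT NOT X OR NOT (NOT X AND W OR W AND X)   (De Morgan)
    = NOT X OR NOT (NOT X AND W OR W AND X)   (double negation)
    = NOT X OR NOT W   (distribution)
Both reduce to NOT X OR NOT W, so they are equivalent.

Yes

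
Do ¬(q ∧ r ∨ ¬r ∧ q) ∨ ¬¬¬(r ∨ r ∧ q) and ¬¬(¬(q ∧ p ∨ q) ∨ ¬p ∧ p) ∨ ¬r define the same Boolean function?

Yes

E1: ¬(q ∧ r ∨ ¬r ∧ q) ∨ ¬¬¬(r ∨ r ∧ q)
    = ¬(q ∧ r ∨ ¬r ∧ q) ∨ ¬(r ∨ r ∧ q)   [double negation]
    = ¬q ∨ ¬(r ∨ r ∧ q)   [distribution]
    = ¬q ∨ ¬r   [absorption]
E2: ¬¬(¬(q ∧ p ∨ q) ∨ ¬p ∧ p) ∨ ¬r
    = ¬¬¬(q ∧ p ∨ q) ∨ ¬r   [complement / identity]
    = ¬(q ∧ p ∨ q) ∨ ¬r   [double negation]
    = ¬q ∨ ¬r   [absorption]
Both reduce to ¬q ∨ ¬r, so they are equivalent.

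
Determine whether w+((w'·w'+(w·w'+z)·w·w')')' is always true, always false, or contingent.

always true

w+((w'·w'+(w·w'+z)·w·w')')'
= w+((w'·w'+w·w')')'   [absorption]
= w+((w')')'   [distribution]
= w+w'   [double negation]
= 1   [complement]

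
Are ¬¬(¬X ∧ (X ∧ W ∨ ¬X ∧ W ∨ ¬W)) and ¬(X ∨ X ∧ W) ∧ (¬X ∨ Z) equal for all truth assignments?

Yes

E1: ¬¬(¬X ∧ (X ∧ W ∨ ¬X ∧ W ∨ ¬W))
    = ¬¬(¬X ∧ (W ∨ ¬W))   (distribution)
    = ¬¬¬X   (complement / identity)
    = ¬X   (double negation)
E2: ¬(X ∨ X ∧ W) ∧ (¬X ∨ Z)
    = ¬X ∧ (¬X ∨ Z)   (absorption)
    = ¬X   (absorption)
Both reduce to ¬X, so they are equivalent.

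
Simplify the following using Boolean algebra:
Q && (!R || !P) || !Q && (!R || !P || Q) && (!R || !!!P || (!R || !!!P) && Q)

!R || !P

Q && (!R || !P) || !Q && (!R || !P || Q) && (!R || !!!P || (!R || !!!P) && Q)
= Q && (!R || !P) || !Q && (!R || !P || Q) && (!R || !!!P)   — absorption
= Q && (!R || !P) || !Q && (!R || !P || Q) && (!R || !P)   — double negation
= Q && (!R || !P) || !Q && (!R || !P)   — absorption
= !R || !P   — distribution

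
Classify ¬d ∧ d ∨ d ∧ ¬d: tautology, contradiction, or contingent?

contradiction

¬d ∧ d ∨ d ∧ ¬d
= ¬d ∧ d
= False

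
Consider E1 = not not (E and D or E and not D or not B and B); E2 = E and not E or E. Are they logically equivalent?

Yes

E1: not not (E and D or E and not D or not B and B)
    = not not (E or not B and B)   [distribution]
    = not not E   [complement / identity]
    = E   [double negation]
E2: E and not E or E
    = E   [complement / identity]
Both reduce to E, so they are equivalent.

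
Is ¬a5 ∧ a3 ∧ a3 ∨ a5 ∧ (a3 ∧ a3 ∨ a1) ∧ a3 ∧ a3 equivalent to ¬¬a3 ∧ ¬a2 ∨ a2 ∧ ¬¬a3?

Yes

E1: ¬a5 ∧ a3 ∧ a3 ∨ a5 ∧ (a3 ∧ a3 ∨ a1) ∧ a3 ∧ a3
    = ¬a5 ∧ a3 ∧ a3 ∨ a5 ∧ a3 ∧ a3   [absorption]
    = a3 ∧ a3   [distribution]
    = a3   [idempotence]
E2: ¬¬a3 ∧ ¬a2 ∨ a2 ∧ ¬¬a3
    = ¬¬a3   [distribution]
    = a3   [double negation]
Both reduce to a3, so they are equivalent.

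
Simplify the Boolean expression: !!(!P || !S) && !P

!!(!P || !S) && !P
= (!P || !S) && !P   — double negation
= !P   — absorption

!P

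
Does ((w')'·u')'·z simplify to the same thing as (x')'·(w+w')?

E1: ((w')'·u')'·z
    = (w'+u)·z   — De Morgan
E2: (x')'·(w+w')
    = x·(w+w')   — double negation
    = x   — complement / identity
These differ: at u=0, w=0, x=0, z=1, E1 = 1 but E2 = 0.

No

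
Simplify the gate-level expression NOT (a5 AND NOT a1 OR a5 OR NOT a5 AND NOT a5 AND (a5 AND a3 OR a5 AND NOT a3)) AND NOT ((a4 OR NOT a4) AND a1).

NOT a5 AND NOT a1

NOT (a5 AND NOT a1 OR a5 OR NOT a5 AND NOT a5 AND (a5 AND a3 OR a5 AND NOT a3)) AND NOT ((a4 OR NOT a4) AND a1)
= NOT (a5 AND NOT a1 OR a5 OR NOT a5 AND NOT a5 AND a5) AND NOT ((a4 OR NOT a4) AND a1)   [distribution]
= NOT (a5 OR NOT a5 AND NOT a5 AND a5) AND NOT ((a4 OR NOT a4) AND a1)   [absorption]
= NOT (a5 OR NOT a5 AND NOT a5 AND a5) AND NOT a1   [complement / identity]
= NOT (a5 OR NOT a5 AND a5) AND NOT a1   [idempotence]
= NOT a5 AND NOT a1   [complement / identity]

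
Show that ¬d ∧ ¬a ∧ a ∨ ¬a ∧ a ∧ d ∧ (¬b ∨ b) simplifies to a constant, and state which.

False

¬d ∧ ¬a ∧ a ∨ ¬a ∧ a ∧ d ∧ (¬b ∨ b)
= ¬d ∧ ¬a ∧ a ∨ ¬a ∧ a ∧ d   (complement / identity)
= ¬a ∧ a   (distribution)
= False   (complement)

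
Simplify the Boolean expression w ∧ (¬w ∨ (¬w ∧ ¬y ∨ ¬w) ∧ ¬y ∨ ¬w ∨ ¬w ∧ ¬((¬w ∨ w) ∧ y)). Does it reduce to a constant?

w ∧ (¬w ∨ (¬w ∧ ¬y ∨ ¬w) ∧ ¬y ∨ ¬w ∨ ¬w ∧ ¬((¬w ∨ w) ∧ y))
= w ∧ (¬w ∨ (¬w ∧ ¬y ∨ ¬w) ∧ ¬y ∨ ¬w ∨ ¬w ∧ ¬y)   (complement / identity)
= w ∧ (¬w ∨ ¬w ∧ ¬y ∨ ¬w ∨ ¬w ∧ ¬y)   (absorption)
= w ∧ (¬w ∨ ¬w ∧ ¬y)   (idempotence)
= w ∧ ¬w   (absorption)
= False   (complement)

False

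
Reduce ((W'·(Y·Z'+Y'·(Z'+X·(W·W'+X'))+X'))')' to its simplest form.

((W'·(Y·Z'+Y'·(Z'+X·(W·W'+X'))+X'))')'
= ((W'·(Y·Z'+Y'·(Z'+X·X')+X'))')'   [complement / identity]
= ((W'·(Y·Z'+Y'·Z'+X'))')'   [complement / identity]
= ((W'·(Z'+X'))')'   [distribution]
= W'·(Z'+X')   [double negation]

W'·(Z'+X')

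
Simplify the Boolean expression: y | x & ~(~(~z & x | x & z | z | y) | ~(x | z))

y | x & ~(~(~z & x | x & z | z | y) | ~(x | z))
= y | x & (~z & x | x & z | z | y) & (x | z)   [De Morgan]
= y | x & (x | z | y) & (x | z)   [distribution]
= y | x & (x | z)   [absorption]
= y | x   [absorption]

y | x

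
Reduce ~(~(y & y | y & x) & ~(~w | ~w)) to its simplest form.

y | ~w

~(~(y & y | y & x) & ~(~w | ~w))
= ~(~(y & y | y & x) & ~~w)   (idempotence)
= ~(~((y | x) & y) & ~~w)   (distribution)
= ~(~y & ~~w)   (absorption)
= y | ~w   (De Morgan)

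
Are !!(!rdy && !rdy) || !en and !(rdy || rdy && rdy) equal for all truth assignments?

No

E1: !!(!rdy && !rdy) || !en
    = !rdy && !rdy || !en   (double negation)
    = !rdy || !en   (idempotence)
E2: !(rdy || rdy && rdy)
    = !(rdy || rdy)   (idempotence)
    = !rdy   (idempotence)
These differ: at en=0, rdy=1, E1 = 1 but E2 = 0.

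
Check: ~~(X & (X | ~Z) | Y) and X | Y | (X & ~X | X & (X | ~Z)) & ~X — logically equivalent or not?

E1: ~~(X & (X | ~Z) | Y)
    = ~~(X | Y)   — absorption
    = X | Y   — double negation
E2: X | Y | (X & ~X | X & (X | ~Z)) & ~X
    = X | Y | (X & ~X | X) & ~X   — absorption
    = X | Y | X & ~X   — complement / identity
    = X | Y   — complement / identity
Both reduce to X | Y, so they are equivalent.

Yes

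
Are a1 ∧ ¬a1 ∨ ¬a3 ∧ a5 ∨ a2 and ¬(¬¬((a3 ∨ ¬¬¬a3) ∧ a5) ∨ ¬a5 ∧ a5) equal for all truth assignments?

E1: a1 ∧ ¬a1 ∨ ¬a3 ∧ a5 ∨ a2
    = ¬a3 ∧ a5 ∨ a2   [complement / identity]
E2: ¬(¬¬((a3 ∨ ¬¬¬a3) ∧ a5) ∨ ¬a5 ∧ a5)
    = ¬(¬¬((a3 ∨ ¬a3) ∧ a5) ∨ ¬a5 ∧ a5)   [double negation]
    = ¬(¬¬a5 ∨ ¬a5 ∧ a5)   [complement / identity]
    = ¬(a5 ∨ ¬a5 ∧ a5)   [double negation]
    = ¬a5   [complement / identity]
These differ: at a1=0, a2=0, a3=0, a5=0, E1 = 0 but E2 = 1.

No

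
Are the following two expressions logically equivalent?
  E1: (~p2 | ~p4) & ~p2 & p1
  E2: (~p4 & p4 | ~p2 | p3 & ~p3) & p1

Yes

E1: (~p2 | ~p4) & ~p2 & p1
    = ~p2 & p1
E2: (~p4 & p4 | ~p2 | p3 & ~p3) & p1
    = (~p4 & p4 | ~p2) & p1
    = ~p2 & p1
Both reduce to ~p2 & p1, so they are equivalent.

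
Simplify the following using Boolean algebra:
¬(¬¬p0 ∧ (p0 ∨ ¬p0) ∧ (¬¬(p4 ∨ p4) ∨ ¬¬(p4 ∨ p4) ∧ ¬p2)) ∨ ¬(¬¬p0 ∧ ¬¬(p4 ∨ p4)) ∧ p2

¬(¬¬p0 ∧ (p0 ∨ ¬p0) ∧ (¬¬(p4 ∨ p4) ∨ ¬¬(p4 ∨ p4) ∧ ¬p2)) ∨ ¬(¬¬p0 ∧ ¬¬(p4 ∨ p4)) ∧ p2
= ¬(¬¬p0 ∧ (¬¬(p4 ∨ p4) ∨ ¬¬(p4 ∨ p4) ∧ ¬p2)) ∨ ¬(¬¬p0 ∧ ¬¬(p4 ∨ p4)) ∧ p2   — complement / identity
= ¬(¬¬p0 ∧ ¬¬(p4 ∨ p4)) ∨ ¬(¬¬p0 ∧ ¬¬(p4 ∨ p4)) ∧ p2   — absorption
= ¬(¬¬p0 ∧ ¬¬(p4 ∨ p4))   — absorption
= ¬p0 ∨ ¬(p4 ∨ p4)   — De Morgan
= ¬p0 ∨ ¬p4   — idempotence

¬p0 ∨ ¬p4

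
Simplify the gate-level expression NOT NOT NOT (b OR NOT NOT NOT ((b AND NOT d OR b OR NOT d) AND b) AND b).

NOT b

NOT NOT NOT (b OR NOT NOT NOT ((b AND NOT d OR b OR NOT d) AND b) AND b)
= NOT NOT NOT (b OR NOT ((b AND NOT d OR b OR NOT d) AND b) AND b)
= NOT NOT NOT (b OR NOT ((b OR NOT d) AND b) AND b)
= NOT NOT NOT (b OR NOT b AND b)
= NOT NOT NOT b
= NOT b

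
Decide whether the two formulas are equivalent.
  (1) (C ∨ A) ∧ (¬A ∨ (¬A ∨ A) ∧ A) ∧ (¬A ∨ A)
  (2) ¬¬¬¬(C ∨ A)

E1: (C ∨ A) ∧ (¬A ∨ (¬A ∨ A) ∧ A) ∧ (¬A ∨ A)
    = (C ∨ A) ∧ (¬A ∨ (¬A ∨ A) ∧ A)   (complement / identity)
    = (C ∨ A) ∧ (¬A ∨ A)   (complement / identity)
    = C ∨ A   (complement / identity)
E2: ¬¬¬¬(C ∨ A)
    = ¬¬(C ∨ A)   (double negation)
    = C ∨ A   (double negation)
Both reduce to C ∨ A, so they are equivalent.

Yes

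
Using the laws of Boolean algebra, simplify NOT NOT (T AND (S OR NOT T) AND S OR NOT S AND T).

NOT NOT (T AND (S OR NOT T) AND S OR NOT S AND T)
= NOT NOT (T AND S OR NOT S AND T)
= NOT NOT T
= T

T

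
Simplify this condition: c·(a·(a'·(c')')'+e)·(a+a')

c·(a+e)

c·(a·(a'·(c')')'+e)·(a+a')
= c·(a·(a+c')+e)·(a+a')   [De Morgan]
= c·(a·(a+c')+e)   [complement / identity]
= c·(a+e)   [absorption]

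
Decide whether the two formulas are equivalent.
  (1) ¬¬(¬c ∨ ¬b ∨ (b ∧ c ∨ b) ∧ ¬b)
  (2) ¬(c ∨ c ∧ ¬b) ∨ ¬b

E1: ¬¬(¬c ∨ ¬b ∨ (b ∧ c ∨ b) ∧ ¬b)
    = ¬¬(¬c ∨ ¬b ∨ b ∧ ¬b)   (absorption)
    = ¬¬(¬c ∨ ¬b)   (complement / identity)
    = ¬c ∨ ¬b   (double negation)
E2: ¬(c ∨ c ∧ ¬b) ∨ ¬b
    = ¬c ∨ ¬b   (absorption)
Both reduce to ¬c ∨ ¬b, so they are equivalent.

Yes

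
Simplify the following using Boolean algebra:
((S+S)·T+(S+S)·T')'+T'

S'+T'

((S+S)·T+(S+S)·T')'+T'
= (S+S)'+T'   (distribution)
= S'+T'   (idempotence)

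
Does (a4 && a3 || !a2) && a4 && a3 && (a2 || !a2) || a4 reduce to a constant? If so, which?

no

(a4 && a3 || !a2) && a4 && a3 && (a2 || !a2) || a4
= (a4 && a3 || !a2) && a4 && a3 || a4   [complement / identity]
= a4 && a3 || a4   [absorption]
= a4   [absorption]
This depends on a4, so it is not a constant.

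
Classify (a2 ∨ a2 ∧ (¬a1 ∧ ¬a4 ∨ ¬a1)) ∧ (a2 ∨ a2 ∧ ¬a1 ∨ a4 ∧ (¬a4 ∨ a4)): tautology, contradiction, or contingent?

contingent

(a2 ∨ a2 ∧ (¬a1 ∧ ¬a4 ∨ ¬a1)) ∧ (a2 ∨ a2 ∧ ¬a1 ∨ a4 ∧ (¬a4 ∨ a4))
= (a2 ∨ a2 ∧ (¬a1 ∧ ¬a4 ∨ ¬a1)) ∧ (a2 ∨ a2 ∧ ¬a1 ∨ a4)
= (a2 ∨ a2 ∧ ¬a1) ∧ (a2 ∨ a2 ∧ ¬a1 ∨ a4)
= a2 ∨ a2 ∧ ¬a1
= a2
This depends on a2, so it is not a constant.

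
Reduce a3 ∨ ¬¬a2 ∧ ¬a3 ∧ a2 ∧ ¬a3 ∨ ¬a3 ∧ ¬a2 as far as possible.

a3 ∨ ¬¬a2 ∧ ¬a3 ∧ a2 ∧ ¬a3 ∨ ¬a3 ∧ ¬a2
= a3 ∨ a2 ∧ ¬a3 ∧ a2 ∧ ¬a3 ∨ ¬a3 ∧ ¬a2   — double negation
= a3 ∨ a2 ∧ ¬a3 ∨ ¬a3 ∧ ¬a2   — idempotence
= a3 ∨ ¬a3   — distribution
= True   — complement

True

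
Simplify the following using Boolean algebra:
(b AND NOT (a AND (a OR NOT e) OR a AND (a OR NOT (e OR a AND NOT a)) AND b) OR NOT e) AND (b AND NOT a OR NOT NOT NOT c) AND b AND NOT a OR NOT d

b AND NOT a OR NOT d

(b AND NOT (a AND (a OR NOT e) OR a AND (a OR NOT (e OR a AND NOT a)) AND b) OR NOT e) AND (b AND NOT a OR NOT NOT NOT c) AND b AND NOT a OR NOT d
= (b AND NOT (a AND (a OR NOT e) OR a AND (a OR NOT e) AND b) OR NOT e) AND (b AND NOT a OR NOT NOT NOT c) AND b AND NOT a OR NOT d   [complement / identity]
= (b AND NOT (a AND (a OR NOT e) OR a AND (a OR NOT e) AND b) OR NOT e) AND (b AND NOT a OR NOT c) AND b AND NOT a OR NOT d   [double negation]
= (b AND NOT (a AND (a OR NOT e) OR a AND (a OR NOT e) AND b) OR NOT e) AND b AND NOT a OR NOT d   [absorption]
= (b AND NOT (a AND (a OR NOT e)) OR NOT e) AND b AND NOT a OR NOT d   [absorption]
= (b AND NOT a OR NOT e) AND b AND NOT a OR NOT d   [absorption]
= b AND NOT a OR NOT d   [absorption]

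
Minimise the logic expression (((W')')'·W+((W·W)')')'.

(((W')')'·W+((W·W)')')'
= (W'·W+((W·W)')')'   — double negation
= (W'·W+W·W)'   — double negation
= W'   — distribution

W'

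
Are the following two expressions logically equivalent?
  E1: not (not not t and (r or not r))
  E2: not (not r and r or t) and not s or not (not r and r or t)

Yes

E1: not (not not t and (r or not r))
    = not not not t   [complement / identity]
    = not t   [double negation]
E2: not (not r and r or t) and not s or not (not r and r or t)
    = not (not r and r or t)   [absorption]
    = not t   [complement / identity]
Both reduce to not t, so they are equivalent.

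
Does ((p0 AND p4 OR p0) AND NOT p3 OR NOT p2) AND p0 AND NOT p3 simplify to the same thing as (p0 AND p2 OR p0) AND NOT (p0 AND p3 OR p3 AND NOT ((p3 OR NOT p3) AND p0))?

Yes

E1: ((p0 AND p4 OR p0) AND NOT p3 OR NOT p2) AND p0 AND NOT p3
    = (p0 AND NOT p3 OR NOT p2) AND p0 AND NOT p3
    = p0 AND NOT p3
E2: (p0 AND p2 OR p0) AND NOT (p0 AND p3 OR p3 AND NOT ((p3 OR NOT p3) AND p0))
    = p0 AND NOT (p0 AND p3 OR p3 AND NOT ((p3 OR NOT p3) AND p0))
    = p0 AND NOT (p0 AND p3 OR p3 AND NOT p0)
    = p0 AND NOT p3
Both reduce to p0 AND NOT p3, so they are equivalent.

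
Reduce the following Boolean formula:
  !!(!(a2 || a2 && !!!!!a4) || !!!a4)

!a2 || !a4

!!(!(a2 || a2 && !!!!!a4) || !!!a4)
= !!(!(a2 || a2 && !!!a4) || !!!a4)
= !!(!(a2 || a2 && !!!a4) || !a4)
= !!(!(a2 || a2 && !a4) || !a4)
= !!(!a2 || !a4)
= !a2 || !a4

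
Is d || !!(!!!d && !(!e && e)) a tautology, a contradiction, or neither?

tautology

d || !!(!!!d && !(!e && e))
= d || !(!!d || !e && e)
= d || !!!d
= d || !d
= true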